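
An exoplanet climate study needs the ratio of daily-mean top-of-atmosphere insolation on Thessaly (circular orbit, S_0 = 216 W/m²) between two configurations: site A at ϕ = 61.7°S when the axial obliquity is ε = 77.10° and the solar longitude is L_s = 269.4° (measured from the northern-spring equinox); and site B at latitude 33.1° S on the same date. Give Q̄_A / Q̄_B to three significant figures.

— Configuration A (ϕ=-61.7°):
Solar declination: sin δ = sin ε · sin L_s = sin 77.10° × sin 269.4° = -0.97471, so δ = -77.086°.
cos h₀ = −tan(-61.7°) tan(-77.086°) = -8.1001 ≤ −1 ⇒ polar day, h₀ = π.
Bracket: h₀ sin ϕ sin δ + cos ϕ cos δ sin h₀ = 3.1416×-0.88048×-0.97471 + 0.47409×0.22348×0.00000 = 2.696161 + 0.000000 = 2.696161.
Q̄ = (S_0/π) × [bracket] = (216/π) × 2.696161 = 185.37 W/m².
— Configuration B (ϕ=-33.1°):
cos h₀ = −tan(-33.1°) tan(-77.086°) = -2.8432 ≤ −1 ⇒ polar day, h₀ = π.
Bracket: h₀ sin ϕ sin δ + cos ϕ cos δ sin h₀ = 3.1416×-0.54610×-0.97471 + 0.83772×0.22348×0.00000 = 1.672240 + 0.000000 = 1.672240.
Q̄ = (S_0/π) × [bracket] = (216/π) × 1.672240 = 114.97 W/m².
Ratio Q̄_A / Q̄_B = 185.37 / 114.97 = 1.612.

Q̄_A / Q̄_B ≈ 1.61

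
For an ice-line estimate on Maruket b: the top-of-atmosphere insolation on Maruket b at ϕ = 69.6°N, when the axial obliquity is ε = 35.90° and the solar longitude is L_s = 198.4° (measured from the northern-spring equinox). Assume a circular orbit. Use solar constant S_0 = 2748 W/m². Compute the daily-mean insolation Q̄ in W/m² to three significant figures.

Q̄ ≈ 101 W/m²

Solar declination: sin δ = sin ε · sin L_s = sin 35.90° × sin 198.4° = -0.18509, so δ = -10.666°.
cos h₀ = −tan(+69.6°) tan(-10.666°) = 0.5064, h₀ = 1.0397 rad.
Bracket: h₀ sin ϕ sin δ + cos ϕ cos δ sin h₀ = 1.0397×0.93728×-0.18509 + 0.34857×0.98272×0.86228 = -0.180368 + 0.295371 = 0.115003.
Q̄ = (S_0/π) × [bracket] = (2748/π) × 0.115003 = 100.6 W/m².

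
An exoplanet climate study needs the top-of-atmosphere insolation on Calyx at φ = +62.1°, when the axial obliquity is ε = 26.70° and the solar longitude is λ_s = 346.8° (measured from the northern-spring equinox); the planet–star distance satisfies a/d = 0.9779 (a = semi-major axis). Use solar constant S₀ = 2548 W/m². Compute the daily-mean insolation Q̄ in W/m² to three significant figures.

Q̄ ≈ 257 W/m²

Solar declination: sin δ = sin ε · sin λ_s = sin 26.70° × sin 346.8° = -0.10260, so δ = -5.889°.
cos H₀ = −tan(+62.1°) tan(-5.889°) = 0.1948, H₀ = 1.3747 rad.
Bracket: H₀ sin φ sin δ + cos φ cos δ sin H₀ = 1.3747×0.88377×-0.10260 + 0.46793×0.99472×0.98084 = -0.124651 + 0.456541 = 0.331890.
Inverse-square distance factor (a/d)² = 0.9779² = 0.956288.
Q̄ = (S₀/π) × 0.956288 × [bracket] = (2548/π) × 0.956288 × 0.331890 = 257.4 W/m².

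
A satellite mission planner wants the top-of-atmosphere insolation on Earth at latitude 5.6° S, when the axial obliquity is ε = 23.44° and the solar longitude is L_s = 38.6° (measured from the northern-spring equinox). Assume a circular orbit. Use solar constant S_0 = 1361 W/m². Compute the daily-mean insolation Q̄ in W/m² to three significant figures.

Solar declination: sin δ = sin ε · sin L_s = sin 23.44° × sin 38.6° = 0.24817, so δ = +14.369°.
cos h₀ = −tan(-5.6°) tan(+14.369°) = 0.0251, h₀ = 1.5457 rad.
Bracket: h₀ sin ϕ sin δ + cos ϕ cos δ sin h₀ = 1.5457×-0.09758×0.24817 + 0.99523×0.96872×0.99968 = -0.037431 + 0.963791 = 0.926360.
Q̄ = (S_0/π) × [bracket] = (1361/π) × 0.926360 = 401.3 W/m².

Q̄ ≈ 401 W/m²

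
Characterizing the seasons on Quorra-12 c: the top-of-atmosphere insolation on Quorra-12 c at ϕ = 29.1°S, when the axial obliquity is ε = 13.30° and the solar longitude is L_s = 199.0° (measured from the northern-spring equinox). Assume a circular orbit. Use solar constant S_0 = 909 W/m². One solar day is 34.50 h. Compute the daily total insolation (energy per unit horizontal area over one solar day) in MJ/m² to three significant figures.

33.4 MJ/m²

Solar declination: sin δ = sin ε · sin L_s = sin 13.30° × sin 199.0° = -0.07490, so δ = -4.295°.
cos h₀ = −tan(-29.1°) tan(-4.295°) = -0.0418, h₀ = 1.6126 rad.
Bracket: h₀ sin ϕ sin δ + cos ϕ cos δ sin h₀ = 1.6126×-0.48634×-0.07490 + 0.87377×0.99719×0.99913 = 0.058742 + 0.870557 = 0.929299.
Q̄ = (S_0/π) × [bracket] = (909/π) × 0.929299 = 268.89 W/m².
Daily total = Q̄ × 34.50 h × 3600 s/h = 268.89 × 34.50 × 3600 / 10⁶ = 33.40 MJ/m².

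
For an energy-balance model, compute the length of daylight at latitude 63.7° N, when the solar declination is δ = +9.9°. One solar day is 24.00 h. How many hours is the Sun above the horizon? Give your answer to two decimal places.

cos H₀ = −tan φ · tan δ = −tan(+63.7°) × tan(+9.900°) = -0.3531, so H₀ = 1.9317 rad = 110.68°.
Daylight = 2H₀/(2π) × 24.00 h = (1.9317/π) × 24.00 = 14.76 h.

14.76 h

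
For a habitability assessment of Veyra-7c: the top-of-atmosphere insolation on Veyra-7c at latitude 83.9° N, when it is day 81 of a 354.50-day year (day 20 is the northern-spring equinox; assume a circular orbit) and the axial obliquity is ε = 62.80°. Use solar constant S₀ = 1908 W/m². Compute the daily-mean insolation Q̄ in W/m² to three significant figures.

Solar longitude: λ_s = 360° × (81 − 20)/354.50 = 61.946°.
sin δ = sin 62.80° × sin 61.946° = 0.78492, so δ = +51.713°.
cos H₀ = −tan(+83.9°) tan(+51.713°) = -11.8538 ≤ −1 ⇒ polar day, H₀ = π.
Bracket: H₀ sin φ sin δ + cos φ cos δ sin H₀ = 3.1416×0.99434×0.78492 + 0.10626×0.61960×0.00000 = 2.451948 + 0.000000 = 2.451948.
Q̄ = (S₀/π) × [bracket] = (1908/π) × 2.451948 = 1489 W/m².

Q̄ ≈ 1.49e+03 W/m²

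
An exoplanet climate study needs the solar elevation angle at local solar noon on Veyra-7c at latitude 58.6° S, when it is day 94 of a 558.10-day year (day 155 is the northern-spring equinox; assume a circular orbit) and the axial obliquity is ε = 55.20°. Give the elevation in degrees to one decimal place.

62.8°

Solar longitude: L_s = 360° × (94 − 155)/558.10 = -39.348°, i.e. -39.348° + 360° = 320.652°.
sin δ = sin 55.20° × sin 320.652° = -0.52063, so δ = -31.375°.
At local noon the hour angle is zero, so the zenith angle equals |ϕ − δ| = |-58.6° − (-31.375°)| = 27.225°.
Elevation = 90° − 27.225° = 62.8°.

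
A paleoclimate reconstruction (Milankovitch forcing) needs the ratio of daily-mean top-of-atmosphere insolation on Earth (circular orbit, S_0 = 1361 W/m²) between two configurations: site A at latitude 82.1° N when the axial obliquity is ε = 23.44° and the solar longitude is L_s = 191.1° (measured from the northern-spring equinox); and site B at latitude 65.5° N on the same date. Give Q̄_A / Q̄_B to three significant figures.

Q̄_A / Q̄_B ≈ 0.127

— Configuration A (ϕ=+82.1°):
Solar declination: sin δ = sin ε · sin L_s = sin 23.44° × sin 191.1° = -0.07658, so δ = -4.392°.
cos h₀ = −tan(+82.1°) tan(-4.392°) = 0.5535, h₀ = 0.9842 rad.
Bracket: h₀ sin ϕ sin δ + cos ϕ cos δ sin h₀ = 0.9842×0.99051×-0.07658 + 0.13744×0.99706×0.83283 = -0.074655 + 0.114128 = 0.039473.
Q̄ = (S_0/π) × [bracket] = (1361/π) × 0.039473 = 17.100 W/m².
— Configuration B (ϕ=+65.5°):
cos h₀ = −tan(+65.5°) tan(-4.392°) = 0.1685, h₀ = 1.4014 rad.
Bracket: h₀ sin ϕ sin δ + cos ϕ cos δ sin h₀ = 1.4014×0.90996×-0.07658 + 0.41469×0.99706×0.98569 = -0.097656 + 0.407554 = 0.309898.
Q̄ = (S_0/π) × [bracket] = (1361/π) × 0.309898 = 134.25 W/m².
Ratio Q̄_A / Q̄_B = 17.100 / 134.25 = 0.1274.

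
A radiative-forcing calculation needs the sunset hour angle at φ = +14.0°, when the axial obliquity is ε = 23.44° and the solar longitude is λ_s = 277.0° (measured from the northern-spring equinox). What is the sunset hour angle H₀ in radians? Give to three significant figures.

Solar declination: sin δ = sin ε · sin λ_s = sin 23.44° × sin 277.0° = -0.39482, so δ = -23.255°.
cos H₀ = −tan φ · tan δ = −tan(+14.0°) × tan(-23.255°) = 0.1071, so H₀ = 1.4634 rad = 83.85°.

H₀ = 1.46 rad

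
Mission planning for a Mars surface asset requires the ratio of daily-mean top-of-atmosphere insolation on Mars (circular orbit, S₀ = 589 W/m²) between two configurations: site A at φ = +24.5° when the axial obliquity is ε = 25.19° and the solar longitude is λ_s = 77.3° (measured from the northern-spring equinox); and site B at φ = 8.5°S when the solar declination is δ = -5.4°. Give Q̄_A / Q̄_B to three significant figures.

— Configuration A (φ=+24.5°):
Solar declination: sin δ = sin ε · sin λ_s = sin 25.19° × sin 77.3° = 0.41521, so δ = +24.532°.
cos H₀ = −tan(+24.5°) tan(+24.532°) = -0.2080, H₀ = 1.7803 rad.
Bracket: H₀ sin φ sin δ + cos φ cos δ sin H₀ = 1.7803×0.41469×0.41521 + 0.90996×0.90973×0.97813 = 0.306538 + 0.809714 = 1.116252.
Q̄ = (S₀/π) × [bracket] = (589/π) × 1.116252 = 209.28 W/m².
— Configuration B (φ=-8.5°):
cos H₀ = −tan(-8.5°) tan(-5.400°) = -0.0141, H₀ = 1.5849 rad.
Bracket: H₀ sin φ sin δ + cos φ cos δ sin H₀ = 1.5849×-0.14781×-0.09411 + 0.98902×0.99556×0.99990 = 0.022047 + 0.984530 = 1.006577.
Q̄ = (S₀/π) × [bracket] = (589/π) × 1.006577 = 188.72 W/m².
Ratio Q̄_A / Q̄_B = 209.28 / 188.72 = 1.109.

Q̄_A / Q̄_B ≈ 1.11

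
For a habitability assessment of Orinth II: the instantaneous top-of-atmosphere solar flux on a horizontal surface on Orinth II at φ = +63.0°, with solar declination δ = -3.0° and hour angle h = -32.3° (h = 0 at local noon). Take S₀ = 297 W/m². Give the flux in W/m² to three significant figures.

cos θ_z = sin φ sin δ + cos φ cos δ cos h = -0.046632 + 0.383215 = 0.336583.
Flux = S₀ · cos θ_z = 297 × 0.336583 = 99.97 W/m².

100 W/m²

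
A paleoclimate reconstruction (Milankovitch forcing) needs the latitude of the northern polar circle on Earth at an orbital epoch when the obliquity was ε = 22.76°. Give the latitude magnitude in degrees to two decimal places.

The polar circle is the lowest latitude that experiences at least one full rotation of continuous daylight at the northern-summer solstice; it lies at |φ| = 90° − ε = 90° − 22.76° = 67.24°.

67.24°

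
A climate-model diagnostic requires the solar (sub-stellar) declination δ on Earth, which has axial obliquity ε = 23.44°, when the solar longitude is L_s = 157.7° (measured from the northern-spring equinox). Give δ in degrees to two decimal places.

δ = +8.68°

sin δ = sin ε · sin L_s = sin 23.44° × sin 157.7° = 0.150943.
δ = arcsin(0.150943) = +8.68°.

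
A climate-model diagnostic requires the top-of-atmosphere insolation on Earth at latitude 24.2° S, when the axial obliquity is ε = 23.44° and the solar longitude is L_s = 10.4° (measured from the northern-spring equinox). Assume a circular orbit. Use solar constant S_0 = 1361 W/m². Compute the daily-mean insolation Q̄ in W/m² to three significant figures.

Q̄ ≈ 374 W/m²

Solar declination: sin δ = sin ε · sin L_s = sin 23.44° × sin 10.4° = 0.07181, so δ = +4.118°.
cos h₀ = −tan(-24.2°) tan(+4.118°) = 0.0324, h₀ = 1.5384 rad.
Bracket: h₀ sin ϕ sin δ + cos ϕ cos δ sin h₀ = 1.5384×-0.40992×0.07181 + 0.91212×0.99742×0.99948 = -0.045285 + 0.909294 = 0.864009.
Q̄ = (S_0/π) × [bracket] = (1361/π) × 0.864009 = 374.3 W/m².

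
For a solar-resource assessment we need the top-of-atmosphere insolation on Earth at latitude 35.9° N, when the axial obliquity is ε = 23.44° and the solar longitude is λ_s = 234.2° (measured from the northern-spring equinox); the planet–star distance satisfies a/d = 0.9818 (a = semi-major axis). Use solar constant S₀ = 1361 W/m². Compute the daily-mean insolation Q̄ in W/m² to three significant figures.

Solar declination: sin δ = sin ε · sin λ_s = sin 23.44° × sin 234.2° = -0.32263, so δ = -18.822°.
cos H₀ = −tan(+35.9°) tan(-18.822°) = 0.2467, H₀ = 1.3215 rad.
Bracket: H₀ sin φ sin δ + cos φ cos δ sin H₀ = 1.3215×0.58637×-0.32263 + 0.81004×0.94652×0.96908 = -0.250002 + 0.743012 = 0.493010.
Inverse-square distance factor (a/d)² = 0.9818² = 0.963931.
Q̄ = (S₀/π) × 0.963931 × [bracket] = (1361/π) × 0.963931 × 0.493010 = 205.9 W/m².

Q̄ ≈ 206 W/m²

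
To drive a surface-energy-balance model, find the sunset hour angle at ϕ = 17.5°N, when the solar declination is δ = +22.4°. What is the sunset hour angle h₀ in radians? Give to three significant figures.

h₀ = 1.70 rad

cos h₀ = −tan ϕ · tan δ = −tan(+17.5°) × tan(+22.400°) = -0.1300, so h₀ = 1.7011 rad = 97.47°.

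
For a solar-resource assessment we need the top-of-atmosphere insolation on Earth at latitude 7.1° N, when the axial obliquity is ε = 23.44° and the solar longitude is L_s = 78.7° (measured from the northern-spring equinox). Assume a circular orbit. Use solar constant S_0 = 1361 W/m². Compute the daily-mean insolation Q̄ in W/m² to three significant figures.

Solar declination: sin δ = sin ε · sin L_s = sin 23.44° × sin 78.7° = 0.39008, so δ = +22.959°.
cos h₀ = −tan(+7.1°) tan(+22.959°) = -0.0528, h₀ = 1.6236 rad.
Bracket: h₀ sin ϕ sin δ + cos ϕ cos δ sin h₀ = 1.6236×0.12360×0.39008 + 0.99233×0.92078×0.99861 = 0.078280 + 0.912448 = 0.990728.
Q̄ = (S_0/π) × [bracket] = (1361/π) × 0.990728 = 429.2 W/m².

Q̄ ≈ 429 W/m²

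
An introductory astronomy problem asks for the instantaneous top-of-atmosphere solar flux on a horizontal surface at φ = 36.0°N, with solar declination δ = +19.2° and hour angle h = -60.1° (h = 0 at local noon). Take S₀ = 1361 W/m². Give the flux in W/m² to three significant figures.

cos θ_z = sin φ sin δ + cos φ cos δ cos h = 0.193303 + 0.380853 = 0.574156.
Flux = S₀ · cos θ_z = 1361 × 0.574156 = 781.4 W/m².

781 W/m²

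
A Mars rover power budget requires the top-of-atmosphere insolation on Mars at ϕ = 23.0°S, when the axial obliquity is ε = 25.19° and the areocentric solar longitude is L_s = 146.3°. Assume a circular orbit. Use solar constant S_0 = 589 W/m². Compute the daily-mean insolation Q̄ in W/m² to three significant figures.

Q̄ ≈ 141 W/m²

sin δ = sin 25.19° × sin 146.3° = 0.23615, so δ = +13.660°.
cos h₀ = −tan(-23.0°) tan(+13.660°) = 0.1032, h₀ = 1.4675 rad.
Bracket: h₀ sin ϕ sin δ + cos ϕ cos δ sin h₀ = 1.4675×-0.39073×0.23615 + 0.92050×0.97172×0.99466 = -0.135408 + 0.889692 = 0.754284.
Q̄ = (S_0/π) × [bracket] = (589/π) × 0.754284 = 141.4 W/m².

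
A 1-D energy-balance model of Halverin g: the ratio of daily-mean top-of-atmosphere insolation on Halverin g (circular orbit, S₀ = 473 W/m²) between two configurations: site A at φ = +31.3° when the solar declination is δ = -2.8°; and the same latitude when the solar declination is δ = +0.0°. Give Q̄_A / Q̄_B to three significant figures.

— Configuration A (φ=+31.3°):
cos H₀ = −tan(+31.3°) tan(-2.800°) = 0.0297, H₀ = 1.5411 rad.
Bracket: H₀ sin φ sin δ + cos φ cos δ sin H₀ = 1.5411×0.51952×-0.04885 + 0.85446×0.99881×0.99956 = -0.039111 + 0.853068 = 0.813957.
Q̄ = (S₀/π) × [bracket] = (473/π) × 0.813957 = 122.55 W/m².
— Configuration B (φ=+31.3°):
cos H₀ = −tan(+31.3°) tan(+0.000°) = -0.0000, H₀ = 1.5708 rad.
Bracket: H₀ sin φ sin δ + cos φ cos δ sin H₀ = 1.5708×0.51952×0.00000 + 0.85446×1.00000×1.00000 = 0.000000 + 0.854460 = 0.854460.
Q̄ = (S₀/π) × [bracket] = (473/π) × 0.854460 = 128.65 W/m².
Ratio Q̄_A / Q̄_B = 122.55 / 128.65 = 0.9526.

Q̄_A / Q̄_B ≈ 0.953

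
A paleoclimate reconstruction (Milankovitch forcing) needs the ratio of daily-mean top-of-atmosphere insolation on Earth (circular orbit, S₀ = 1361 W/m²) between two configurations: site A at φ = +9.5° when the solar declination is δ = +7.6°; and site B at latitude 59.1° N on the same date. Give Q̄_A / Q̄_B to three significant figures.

Q̄_A / Q̄_B ≈ 1.45

— Configuration A (φ=+9.5°):
cos H₀ = −tan(+9.5°) tan(+7.600°) = -0.0223, H₀ = 1.5931 rad.
Bracket: H₀ sin φ sin δ + cos φ cos δ sin H₀ = 1.5931×0.16505×0.13226 + 0.98629×0.99122×0.99975 = 0.034777 + 0.977386 = 1.012163.
Q̄ = (S₀/π) × [bracket] = (1361/π) × 1.012163 = 438.49 W/m².
— Configuration B (φ=+59.1°):
cos H₀ = −tan(+59.1°) tan(+7.600°) = -0.2229, H₀ = 1.7956 rad.
Bracket: H₀ sin φ sin δ + cos φ cos δ sin H₀ = 1.7956×0.85806×0.13226 + 0.51354×0.99122×0.97483 = 0.203777 + 0.496219 = 0.699996.
Q̄ = (S₀/π) × [bracket] = (1361/π) × 0.699996 = 303.25 W/m².
Ratio Q̄_A / Q̄_B = 438.49 / 303.25 = 1.446.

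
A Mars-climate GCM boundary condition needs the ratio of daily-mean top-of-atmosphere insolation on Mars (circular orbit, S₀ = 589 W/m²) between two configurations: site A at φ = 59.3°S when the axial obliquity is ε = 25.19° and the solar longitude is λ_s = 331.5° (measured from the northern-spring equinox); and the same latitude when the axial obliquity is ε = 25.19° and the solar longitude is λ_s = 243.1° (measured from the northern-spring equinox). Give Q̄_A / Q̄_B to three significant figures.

Q̄_A / Q̄_B ≈ 0.730

— Configuration A (φ=-59.3°):
Solar declination: sin δ = sin ε · sin λ_s = sin 25.19° × sin 331.5° = -0.20309, so δ = -11.718°.
cos H₀ = −tan(-59.3°) tan(-11.718°) = -0.3493, H₀ = 1.9276 rad.
Bracket: H₀ sin φ sin δ + cos φ cos δ sin H₀ = 1.9276×-0.85985×-0.20309 + 0.51054×0.97916×0.93700 = 0.336611 + 0.468407 = 0.805018.
Q̄ = (S₀/π) × [bracket] = (589/π) × 0.805018 = 150.93 W/m².
— Configuration B (φ=-59.3°):
Solar declination: sin δ = sin ε · sin λ_s = sin 25.19° × sin 243.1° = -0.37957, so δ = -22.307°.
cos H₀ = −tan(-59.3°) tan(-22.307°) = -0.6910, H₀ = 2.3336 rad.
Bracket: H₀ sin φ sin δ + cos φ cos δ sin H₀ = 2.3336×-0.85985×-0.37957 + 0.51054×0.92516×0.72288 = 0.761625 + 0.341439 = 1.103064.
Q̄ = (S₀/π) × [bracket] = (589/π) × 1.103064 = 206.81 W/m².
Ratio Q̄_A / Q̄_B = 150.93 / 206.81 = 0.7298.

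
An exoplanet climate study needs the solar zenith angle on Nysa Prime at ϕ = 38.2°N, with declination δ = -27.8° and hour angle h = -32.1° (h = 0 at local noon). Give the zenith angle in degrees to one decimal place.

θ_z = 72.5°

cos θ_z = sin ϕ sin δ + cos ϕ cos δ cos h = -0.288417 + 0.588880 = 0.300463.
θ_z = arccos(0.300463) = 72.5°.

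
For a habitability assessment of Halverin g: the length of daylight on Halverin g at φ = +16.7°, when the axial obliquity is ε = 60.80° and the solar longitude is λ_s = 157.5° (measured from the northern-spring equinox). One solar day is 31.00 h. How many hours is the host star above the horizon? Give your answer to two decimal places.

Solar declination: sin δ = sin ε · sin λ_s = sin 60.80° × sin 157.5° = 0.33405, so δ = +19.515°.
cos H₀ = −tan φ · tan δ = −tan(+16.7°) × tan(+19.515°) = -0.1063, so H₀ = 1.6773 rad = 96.10°.
Daylight = 2H₀/(2π) × 31.00 h = (1.6773/π) × 31.00 = 16.55 h.

16.55 h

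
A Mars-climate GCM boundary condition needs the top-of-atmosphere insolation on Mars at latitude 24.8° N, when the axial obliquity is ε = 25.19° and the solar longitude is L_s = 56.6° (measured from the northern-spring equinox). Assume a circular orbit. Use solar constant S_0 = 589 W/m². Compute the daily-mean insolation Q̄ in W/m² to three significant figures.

Q̄ ≈ 205 W/m²

Solar declination: sin δ = sin ε · sin L_s = sin 25.19° × sin 56.6° = 0.35533, so δ = +20.814°.
cos h₀ = −tan(+24.8°) tan(+20.814°) = -0.1756, h₀ = 1.7474 rad.
Bracket: h₀ sin ϕ sin δ + cos ϕ cos δ sin h₀ = 1.7474×0.41945×0.35533 + 0.90778×0.93474×0.98445 = 0.260438 + 0.835344 = 1.095782.
Q̄ = (S_0/π) × [bracket] = (589/π) × 1.095782 = 205.4 W/m².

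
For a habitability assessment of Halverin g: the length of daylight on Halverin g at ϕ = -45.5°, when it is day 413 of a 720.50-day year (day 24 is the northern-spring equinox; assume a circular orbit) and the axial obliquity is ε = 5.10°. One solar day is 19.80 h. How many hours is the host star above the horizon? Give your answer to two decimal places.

10.04 h

Solar longitude: L_s = 360° × (413 − 24)/720.50 = 194.365°.
sin δ = sin 5.10° × sin 194.365° = -0.02205, so δ = -1.264°.
cos h₀ = −tan ϕ · tan δ = −tan(-45.5°) × tan(-1.264°) = -0.0224, so h₀ = 1.5932 rad = 91.29°.
Daylight = 2h₀/(2π) × 19.80 h = (1.5932/π) × 19.80 = 10.04 h.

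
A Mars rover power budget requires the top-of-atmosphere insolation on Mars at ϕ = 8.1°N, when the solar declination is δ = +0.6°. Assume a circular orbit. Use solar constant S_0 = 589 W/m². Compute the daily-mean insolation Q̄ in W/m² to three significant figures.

cos h₀ = −tan(+8.1°) tan(+0.600°) = -0.0015, h₀ = 1.5723 rad.
Bracket: h₀ sin ϕ sin δ + cos ϕ cos δ sin h₀ = 1.5723×0.14090×0.01047 + 0.99002×0.99995×1.00000 = 0.002319 + 0.989970 = 0.992289.
Q̄ = (S_0/π) × [bracket] = (589/π) × 0.992289 = 186.0 W/m².

Q̄ ≈ 186 W/m²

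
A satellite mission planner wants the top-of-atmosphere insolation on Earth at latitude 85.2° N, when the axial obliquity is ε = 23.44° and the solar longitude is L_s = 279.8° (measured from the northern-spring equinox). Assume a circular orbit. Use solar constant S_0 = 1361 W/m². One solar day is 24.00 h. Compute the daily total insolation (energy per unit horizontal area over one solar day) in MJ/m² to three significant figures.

0.00 MJ/m²

Solar declination: sin δ = sin ε · sin L_s = sin 23.44° × sin 279.8° = -0.39198, so δ = -23.078°.
cos h₀ = −tan(+85.2°) tan(-23.078°) = 5.0741 ≥ 1 ⇒ polar night, h₀ = 0 and Q̄ = 0.
Daily total = Q̄ × 24.00 h × 3600 s/h = 0.00 MJ/m².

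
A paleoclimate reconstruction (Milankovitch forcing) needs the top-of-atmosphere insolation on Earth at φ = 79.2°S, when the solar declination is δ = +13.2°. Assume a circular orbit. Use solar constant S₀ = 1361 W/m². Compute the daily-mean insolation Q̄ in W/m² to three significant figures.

Q̄ ≈ 0.00 W/m²

cos H₀ = −tan(-79.2°) tan(+13.200°) = 1.2295 ≥ 1 ⇒ polar night, H₀ = 0 and Q̄ = 0.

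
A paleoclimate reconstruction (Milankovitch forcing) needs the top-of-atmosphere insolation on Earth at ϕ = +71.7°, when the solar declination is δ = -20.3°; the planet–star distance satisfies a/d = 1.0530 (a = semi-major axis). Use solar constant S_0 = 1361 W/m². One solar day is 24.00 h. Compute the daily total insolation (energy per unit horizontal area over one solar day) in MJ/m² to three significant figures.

cos h₀ = −tan(+71.7°) tan(-20.300°) = 1.1185 ≥ 1 ⇒ polar night, h₀ = 0 and Q̄ = 0.
Inverse-square distance factor (a/d)² = 1.0530² = 1.108809.
Daily total = Q̄ × 24.00 h × 3600 s/h = 0.00 MJ/m².

0.00 MJ/m²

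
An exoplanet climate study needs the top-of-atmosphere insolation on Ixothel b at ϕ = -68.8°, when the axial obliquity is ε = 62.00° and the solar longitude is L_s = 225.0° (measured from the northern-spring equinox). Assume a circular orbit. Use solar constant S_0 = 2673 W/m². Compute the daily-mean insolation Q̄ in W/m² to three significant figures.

Solar declination: sin δ = sin ε · sin L_s = sin 62.00° × sin 225.0° = -0.62434, so δ = -38.634°.
cos h₀ = −tan(-68.8°) tan(-38.634°) = -2.0606 ≤ −1 ⇒ polar day, h₀ = π.
Bracket: h₀ sin ϕ sin δ + cos ϕ cos δ sin h₀ = 3.1416×-0.93232×-0.62434 + 0.36162×0.78115×0.00000 = 1.828677 + 0.000000 = 1.828677.
Q̄ = (S_0/π) × [bracket] = (2673/π) × 1.828677 = 1556 W/m².

Q̄ ≈ 1.56e+03 W/m²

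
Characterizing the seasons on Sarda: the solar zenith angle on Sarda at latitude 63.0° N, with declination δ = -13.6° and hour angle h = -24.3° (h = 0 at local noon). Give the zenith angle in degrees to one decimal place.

cos θ_z = sin φ sin δ + cos φ cos δ cos h = -0.209513 + 0.402167 = 0.192654.
θ_z = arccos(0.192654) = 78.9°.

θ_z = 78.9°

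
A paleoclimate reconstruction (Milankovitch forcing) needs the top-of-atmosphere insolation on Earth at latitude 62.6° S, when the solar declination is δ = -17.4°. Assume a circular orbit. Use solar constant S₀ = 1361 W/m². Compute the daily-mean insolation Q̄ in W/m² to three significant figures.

Q̄ ≈ 407 W/m²

cos H₀ = −tan(-62.6°) tan(-17.400°) = -0.6046, H₀ = 2.2200 rad.
Bracket: H₀ sin φ sin δ + cos φ cos δ sin H₀ = 2.2200×-0.88782×-0.29904 + 0.46020×0.95424×0.79655 = 0.589396 + 0.349798 = 0.939194.
Q̄ = (S₀/π) × [bracket] = (1361/π) × 0.939194 = 406.9 W/m².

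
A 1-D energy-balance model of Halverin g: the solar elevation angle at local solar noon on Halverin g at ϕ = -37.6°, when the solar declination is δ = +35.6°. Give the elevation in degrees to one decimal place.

At local noon the hour angle is zero, so the zenith angle equals |ϕ − δ| = |-37.6° − (+35.600°)| = 73.200°.
Elevation = 90° − 73.200° = 16.8°.

16.8°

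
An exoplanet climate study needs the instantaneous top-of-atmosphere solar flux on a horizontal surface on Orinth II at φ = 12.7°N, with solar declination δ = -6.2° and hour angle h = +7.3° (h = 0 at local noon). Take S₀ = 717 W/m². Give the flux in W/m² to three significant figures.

673 W/m²

cos θ_z = sin φ sin δ + cos φ cos δ cos h = -0.023743 + 0.961968 = 0.938225.
Flux = S₀ · cos θ_z = 717 × 0.938225 = 672.7 W/m².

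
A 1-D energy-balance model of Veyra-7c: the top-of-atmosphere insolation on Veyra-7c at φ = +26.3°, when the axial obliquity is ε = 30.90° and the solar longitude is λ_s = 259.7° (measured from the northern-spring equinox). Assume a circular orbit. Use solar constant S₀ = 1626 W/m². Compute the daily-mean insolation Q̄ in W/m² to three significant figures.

Solar declination: sin δ = sin ε · sin λ_s = sin 30.90° × sin 259.7° = -0.50527, so δ = -30.349°.
cos H₀ = −tan(+26.3°) tan(-30.349°) = 0.2894, H₀ = 1.2772 rad.
Bracket: H₀ sin φ sin δ + cos φ cos δ sin H₀ = 1.2772×0.44307×-0.50527 + 0.89649×0.86296×0.95722 = -0.285927 + 0.740539 = 0.454612.
Q̄ = (S₀/π) × [bracket] = (1626/π) × 0.454612 = 235.3 W/m².

Q̄ ≈ 235 W/m²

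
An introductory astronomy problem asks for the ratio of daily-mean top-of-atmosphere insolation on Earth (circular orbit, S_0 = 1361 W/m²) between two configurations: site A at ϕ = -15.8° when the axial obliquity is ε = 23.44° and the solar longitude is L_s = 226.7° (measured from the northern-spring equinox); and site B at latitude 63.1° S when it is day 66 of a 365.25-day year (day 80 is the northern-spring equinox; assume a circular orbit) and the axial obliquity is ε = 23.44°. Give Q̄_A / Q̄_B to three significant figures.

Q̄_A / Q̄_B ≈ 1.77

— Configuration A (ϕ=-15.8°):
Solar declination: sin δ = sin ε · sin L_s = sin 23.44° × sin 226.7° = -0.28950, so δ = -16.828°.
cos h₀ = −tan(-15.8°) tan(-16.828°) = -0.0856, h₀ = 1.6565 rad.
Bracket: h₀ sin ϕ sin δ + cos ϕ cos δ sin h₀ = 1.6565×-0.27228×-0.28950 + 0.96222×0.95718×0.99633 = 0.130574 + 0.917638 = 1.048212.
Q̄ = (S_0/π) × [bracket] = (1361/π) × 1.048212 = 454.11 W/m².
— Configuration B (ϕ=-63.1°):
Solar longitude: L_s = 360° × (66 − 80)/365.25 = -13.799°, i.e. -13.799° + 360° = 346.201°.
sin δ = sin 23.44° × sin 346.201° = -0.09488, so δ = -5.444°.
cos h₀ = −tan(-63.1°) tan(-5.444°) = -0.1879, h₀ = 1.7598 rad.
Bracket: h₀ sin ϕ sin δ + cos ϕ cos δ sin h₀ = 1.7598×-0.89180×-0.09488 + 0.45243×0.99549×0.98220 = 0.148904 + 0.442373 = 0.591277.
Q̄ = (S_0/π) × [bracket] = (1361/π) × 0.591277 = 256.15 W/m².
Ratio Q̄_A / Q̄_B = 454.11 / 256.15 = 1.773.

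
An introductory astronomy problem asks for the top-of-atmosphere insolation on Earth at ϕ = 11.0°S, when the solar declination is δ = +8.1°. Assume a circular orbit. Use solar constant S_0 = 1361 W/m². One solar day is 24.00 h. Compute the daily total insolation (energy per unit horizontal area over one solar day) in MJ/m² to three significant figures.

34.8 MJ/m²

cos h₀ = −tan(-11.0°) tan(+8.100°) = 0.0277, h₀ = 1.5431 rad.
Bracket: h₀ sin ϕ sin δ + cos ϕ cos δ sin h₀ = 1.5431×-0.19081×0.14090 + 0.98163×0.99002×0.99962 = -0.041486 + 0.971464 = 0.929978.
Q̄ = (S_0/π) × [bracket] = (1361/π) × 0.929978 = 402.88 W/m².
Daily total = Q̄ × 24.00 h × 3600 s/h = 402.88 × 24.00 × 3600 / 10⁶ = 34.81 MJ/m².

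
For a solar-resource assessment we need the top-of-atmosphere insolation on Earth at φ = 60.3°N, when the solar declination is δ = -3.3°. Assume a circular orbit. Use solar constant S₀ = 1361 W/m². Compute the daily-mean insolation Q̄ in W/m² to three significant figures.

cos H₀ = −tan(+60.3°) tan(-3.300°) = 0.1011, H₀ = 1.4695 rad.
Bracket: H₀ sin φ sin δ + cos φ cos δ sin H₀ = 1.4695×0.86863×-0.05756 + 0.49546×0.99834×0.99488 = -0.073473 + 0.492105 = 0.418632.
Q̄ = (S₀/π) × [bracket] = (1361/π) × 0.418632 = 181.4 W/m².

Q̄ ≈ 181 W/m²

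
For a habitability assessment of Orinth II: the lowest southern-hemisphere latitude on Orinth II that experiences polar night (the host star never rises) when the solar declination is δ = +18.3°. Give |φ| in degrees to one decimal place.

|φ| = 71.7°

Polar night requires cos H₀ = −tan φ tan δ ≥ 1, i.e. tan φ tan δ ≤ −1.
The boundary is |tan φ| · |tan δ| = 1, so |φ| = 90° − |δ| = 90° − 18.3° = 71.7° in the southern hemisphere.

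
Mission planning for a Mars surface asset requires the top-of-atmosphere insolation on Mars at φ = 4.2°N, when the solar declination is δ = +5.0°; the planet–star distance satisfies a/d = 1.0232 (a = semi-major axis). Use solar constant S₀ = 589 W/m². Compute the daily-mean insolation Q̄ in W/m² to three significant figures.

cos H₀ = −tan(+4.2°) tan(+5.000°) = -0.0064, H₀ = 1.5772 rad.
Bracket: H₀ sin φ sin δ + cos φ cos δ sin H₀ = 1.5772×0.07324×0.08716 + 0.99731×0.99619×0.99998 = 0.010068 + 0.993490 = 1.003558.
Inverse-square distance factor (a/d)² = 1.0232² = 1.046938.
Q̄ = (S₀/π) × 1.046938 × [bracket] = (589/π) × 1.046938 × 1.003558 = 197.0 W/m².

Q̄ ≈ 197 W/m²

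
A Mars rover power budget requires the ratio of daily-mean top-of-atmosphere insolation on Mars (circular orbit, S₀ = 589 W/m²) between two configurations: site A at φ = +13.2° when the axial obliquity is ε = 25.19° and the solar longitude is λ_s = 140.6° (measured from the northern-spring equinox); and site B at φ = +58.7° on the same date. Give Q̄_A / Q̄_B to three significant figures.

— Configuration A (φ=+13.2°):
Solar declination: sin δ = sin ε · sin λ_s = sin 25.19° × sin 140.6° = 0.27015, so δ = +15.673°.
cos H₀ = −tan(+13.2°) tan(+15.673°) = -0.0658, H₀ = 1.6367 rad.
Bracket: H₀ sin φ sin δ + cos φ cos δ sin H₀ = 1.6367×0.22835×0.27015 + 0.97358×0.96282×0.99783 = 0.100966 + 0.935348 = 1.036314.
Q̄ = (S₀/π) × [bracket] = (589/π) × 1.036314 = 194.29 W/m².
— Configuration B (φ=+58.7°):
cos H₀ = −tan(+58.7°) tan(+15.673°) = -0.4615, H₀ = 2.0505 rad.
Bracket: H₀ sin φ sin δ + cos φ cos δ sin H₀ = 2.0505×0.85446×0.27015 + 0.51952×0.96282×0.88715 = 0.473322 + 0.443756 = 0.917078.
Q̄ = (S₀/π) × [bracket] = (589/π) × 0.917078 = 171.94 W/m².
Ratio Q̄_A / Q̄_B = 194.29 / 171.94 = 1.130.

Q̄_A / Q̄_B ≈ 1.13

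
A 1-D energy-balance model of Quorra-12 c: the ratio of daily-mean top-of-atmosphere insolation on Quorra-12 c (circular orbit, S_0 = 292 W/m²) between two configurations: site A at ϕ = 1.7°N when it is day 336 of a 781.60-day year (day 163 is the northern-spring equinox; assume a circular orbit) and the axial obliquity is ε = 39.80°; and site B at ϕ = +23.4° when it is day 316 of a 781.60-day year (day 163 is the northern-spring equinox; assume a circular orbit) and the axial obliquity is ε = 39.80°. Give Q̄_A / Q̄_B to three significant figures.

Q̄_A / Q̄_B ≈ 0.702

— Configuration A (ϕ=+1.7°):
Solar longitude: L_s = 360° × (336 − 163)/781.60 = 79.683°.
sin δ = sin 39.80° × sin 79.683° = 0.62976, so δ = +39.032°.
cos h₀ = −tan(+1.7°) tan(+39.032°) = -0.0241, h₀ = 1.5949 rad.
Bracket: h₀ sin ϕ sin δ + cos ϕ cos δ sin h₀ = 1.5949×0.02967×0.62976 + 0.99956×0.77679×0.99971 = 0.029801 + 0.776223 = 0.806024.
Q̄ = (S_0/π) × [bracket] = (292/π) × 0.806024 = 74.917 W/m².
— Configuration B (ϕ=+23.4°):
Solar longitude: L_s = 360° × (316 − 163)/781.60 = 70.471°.
sin δ = sin 39.80° × sin 70.471° = 0.60329, so δ = +37.106°.
cos h₀ = −tan(+23.4°) tan(+37.106°) = -0.3273, h₀ = 1.9043 rad.
Bracket: h₀ sin ϕ sin δ + cos ϕ cos δ sin h₀ = 1.9043×0.39715×0.60329 + 0.91775×0.79753×0.94491 = 0.456264 + 0.691611 = 1.147875.
Q̄ = (S_0/π) × [bracket] = (292/π) × 1.147875 = 106.69 W/m².
Ratio Q̄_A / Q̄_B = 74.917 / 106.69 = 0.7022.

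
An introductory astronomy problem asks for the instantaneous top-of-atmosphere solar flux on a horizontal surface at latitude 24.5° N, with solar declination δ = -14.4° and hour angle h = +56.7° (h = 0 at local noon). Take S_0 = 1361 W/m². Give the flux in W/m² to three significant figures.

518 W/m²

cos θ_z = sin ϕ sin δ + cos ϕ cos δ cos h = -0.103130 + 0.483894 = 0.380764.
Flux = S_0 · cos θ_z = 1361 × 0.380764 = 518.2 W/m².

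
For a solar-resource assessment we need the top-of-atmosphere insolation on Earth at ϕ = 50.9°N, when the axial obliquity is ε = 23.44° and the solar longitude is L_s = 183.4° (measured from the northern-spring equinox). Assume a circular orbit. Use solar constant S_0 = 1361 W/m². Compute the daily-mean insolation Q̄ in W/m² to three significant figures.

Q̄ ≈ 261 W/m²

Solar declination: sin δ = sin ε · sin L_s = sin 23.44° × sin 183.4° = -0.02359, so δ = -1.352°.
cos h₀ = −tan(+50.9°) tan(-1.352°) = 0.0290, h₀ = 1.5418 rad.
Bracket: h₀ sin ϕ sin δ + cos ϕ cos δ sin h₀ = 1.5418×0.77605×-0.02359 + 0.63068×0.99972×0.99958 = -0.028226 + 0.630239 = 0.602013.
Q̄ = (S_0/π) × [bracket] = (1361/π) × 0.602013 = 260.8 W/m².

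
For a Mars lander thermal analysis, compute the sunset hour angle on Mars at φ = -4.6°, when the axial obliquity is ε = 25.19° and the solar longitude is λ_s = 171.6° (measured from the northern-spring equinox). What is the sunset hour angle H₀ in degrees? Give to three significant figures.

Solar declination: sin δ = sin ε · sin λ_s = sin 25.19° × sin 171.6° = 0.06218, so δ = +3.565°.
cos H₀ = −tan φ · tan δ = −tan(-4.6°) × tan(+3.565°) = 0.0050, so H₀ = 1.5658 rad = 89.71°.

H₀ = 89.7°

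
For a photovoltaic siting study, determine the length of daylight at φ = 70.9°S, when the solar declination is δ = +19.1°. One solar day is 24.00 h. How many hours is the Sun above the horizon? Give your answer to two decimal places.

cos H₀ = −tan φ · tan δ = 1.0000 ≥ 1, so the Sun never rises (polar night) and H₀ = 0.
Daylight = 2H₀/(2π) × 24.00 h = (0.0000/π) × 24.00 = 0.00 h.

0.00 h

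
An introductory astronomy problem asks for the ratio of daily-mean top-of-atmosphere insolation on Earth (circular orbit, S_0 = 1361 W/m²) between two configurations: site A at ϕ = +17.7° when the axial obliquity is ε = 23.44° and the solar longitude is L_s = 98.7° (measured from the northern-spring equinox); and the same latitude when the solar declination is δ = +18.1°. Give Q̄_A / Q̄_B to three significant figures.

Q̄_A / Q̄_B ≈ 1.01

— Configuration A (ϕ=+17.7°):
Solar declination: sin δ = sin ε · sin L_s = sin 23.44° × sin 98.7° = 0.39321, so δ = +23.154°.
cos h₀ = −tan(+17.7°) tan(+23.154°) = -0.1365, h₀ = 1.7077 rad.
Bracket: h₀ sin ϕ sin δ + cos ϕ cos δ sin h₀ = 1.7077×0.30403×0.39321 + 0.95266×0.91945×0.99064 = 0.204151 + 0.867725 = 1.071876.
Q̄ = (S_0/π) × [bracket] = (1361/π) × 1.071876 = 464.36 W/m².
— Configuration B (ϕ=+17.7°):
cos h₀ = −tan(+17.7°) tan(+18.100°) = -0.1043, h₀ = 1.6753 rad.
Bracket: h₀ sin ϕ sin δ + cos ϕ cos δ sin h₀ = 1.6753×0.30403×0.31068 + 0.95266×0.95052×0.99454 = 0.158242 + 0.900578 = 1.058820.
Q̄ = (S_0/π) × [bracket] = (1361/π) × 1.058820 = 458.70 W/m².
Ratio Q̄_A / Q̄_B = 464.36 / 458.70 = 1.012.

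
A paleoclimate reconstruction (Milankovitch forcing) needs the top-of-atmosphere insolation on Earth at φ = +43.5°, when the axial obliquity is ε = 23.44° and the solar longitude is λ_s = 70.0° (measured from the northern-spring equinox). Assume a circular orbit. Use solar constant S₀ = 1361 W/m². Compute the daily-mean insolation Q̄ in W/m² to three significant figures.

Solar declination: sin δ = sin ε · sin λ_s = sin 23.44° × sin 70.0° = 0.37380, so δ = +21.950°.
cos H₀ = −tan(+43.5°) tan(+21.950°) = -0.3824, H₀ = 1.9632 rad.
Bracket: H₀ sin φ sin δ + cos φ cos δ sin H₀ = 1.9632×0.68835×0.37380 + 0.72537×0.92751×0.92398 = 0.505142 + 0.621643 = 1.126785.
Q̄ = (S₀/π) × [bracket] = (1361/π) × 1.126785 = 488.1 W/m².

Q̄ ≈ 488 W/m²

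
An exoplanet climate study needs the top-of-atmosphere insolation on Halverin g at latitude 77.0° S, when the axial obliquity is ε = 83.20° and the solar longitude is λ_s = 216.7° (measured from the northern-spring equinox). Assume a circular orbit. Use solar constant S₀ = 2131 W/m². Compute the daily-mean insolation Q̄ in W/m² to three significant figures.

Solar declination: sin δ = sin ε · sin λ_s = sin 83.20° × sin 216.7° = -0.59342, so δ = -36.400°.
cos H₀ = −tan(-77.0°) tan(-36.400°) = -3.1935 ≤ −1 ⇒ polar day, H₀ = π.
Bracket: H₀ sin φ sin δ + cos φ cos δ sin H₀ = 3.1416×-0.97437×-0.59342 + 0.22495×0.80489×0.00000 = 1.816507 + 0.000000 = 1.816507.
Q̄ = (S₀/π) × [bracket] = (2131/π) × 1.816507 = 1232 W/m².

Q̄ ≈ 1.23e+03 W/m²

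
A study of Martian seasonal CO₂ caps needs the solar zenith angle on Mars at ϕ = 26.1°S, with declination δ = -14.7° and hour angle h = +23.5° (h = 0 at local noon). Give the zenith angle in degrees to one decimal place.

θ_z = 24.7°

cos θ_z = sin ϕ sin δ + cos ϕ cos δ cos h = 0.111638 + 0.796589 = 0.908227.
θ_z = arccos(0.908227) = 24.7°.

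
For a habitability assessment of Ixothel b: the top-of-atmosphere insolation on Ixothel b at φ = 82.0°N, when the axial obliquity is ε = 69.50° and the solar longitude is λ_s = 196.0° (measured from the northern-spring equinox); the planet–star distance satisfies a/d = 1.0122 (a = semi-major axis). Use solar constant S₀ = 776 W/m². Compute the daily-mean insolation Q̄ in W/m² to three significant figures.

Q̄ ≈ 0.00 W/m²

Solar declination: sin δ = sin ε · sin λ_s = sin 69.50° × sin 196.0° = -0.25818, so δ = -14.962°.
cos H₀ = −tan(+82.0°) tan(-14.962°) = 1.9015 ≥ 1 ⇒ polar night, H₀ = 0 and Q̄ = 0.
Inverse-square distance factor (a/d)² = 1.0122² = 1.024549.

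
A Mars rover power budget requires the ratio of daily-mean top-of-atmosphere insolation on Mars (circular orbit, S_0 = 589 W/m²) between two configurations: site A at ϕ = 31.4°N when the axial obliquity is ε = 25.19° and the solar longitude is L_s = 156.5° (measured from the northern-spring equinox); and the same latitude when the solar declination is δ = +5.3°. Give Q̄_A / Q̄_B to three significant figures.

— Configuration A (ϕ=+31.4°):
Solar declination: sin δ = sin ε · sin L_s = sin 25.19° × sin 156.5° = 0.16972, so δ = +9.771°.
cos h₀ = −tan(+31.4°) tan(+9.771°) = -0.1051, h₀ = 1.6761 rad.
Bracket: h₀ sin ϕ sin δ + cos ϕ cos δ sin h₀ = 1.6761×0.52101×0.16972 + 0.85355×0.98549×0.99446 = 0.148211 + 0.836505 = 0.984716.
Q̄ = (S_0/π) × [bracket] = (589/π) × 0.984716 = 184.62 W/m².
— Configuration B (ϕ=+31.4°):
cos h₀ = −tan(+31.4°) tan(+5.300°) = -0.0566, h₀ = 1.6275 rad.
Bracket: h₀ sin ϕ sin δ + cos ϕ cos δ sin h₀ = 1.6275×0.52101×0.09237 + 0.85355×0.99572×0.99840 = 0.078325 + 0.848537 = 0.926862.
Q̄ = (S_0/π) × [bracket] = (589/π) × 0.926862 = 173.77 W/m².
Ratio Q̄_A / Q̄_B = 184.62 / 173.77 = 1.062.

Q̄_A / Q̄_B ≈ 1.06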